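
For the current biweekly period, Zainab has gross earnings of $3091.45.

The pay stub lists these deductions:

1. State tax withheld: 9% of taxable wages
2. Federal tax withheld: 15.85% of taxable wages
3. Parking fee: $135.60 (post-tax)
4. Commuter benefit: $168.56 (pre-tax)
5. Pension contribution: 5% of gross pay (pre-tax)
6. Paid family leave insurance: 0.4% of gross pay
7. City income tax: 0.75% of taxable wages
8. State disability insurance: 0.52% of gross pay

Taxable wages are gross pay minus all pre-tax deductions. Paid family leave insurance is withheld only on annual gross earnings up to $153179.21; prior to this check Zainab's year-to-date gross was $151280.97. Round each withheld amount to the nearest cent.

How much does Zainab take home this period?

Pension contribution: $3091.45 × 0.05 = $154.57
Commuter benefit: $168.56
Pre-tax total = $154.57 + $168.56 = $323.13
Taxable wages = $3091.45 − $323.13 = $2768.32
City income tax: $2768.32 × 0.0075 = $20.76
State tax withheld: $2768.32 × 0.09 = $249.15
Federal tax withheld: $2768.32 × 0.1585 = $438.78
Paid family leave insurance: only $153179.21 − $151280.97 = $1898.24 of this check is subject → $1898.24 × 0.004 = $7.59
State disability insurance: $3091.45 × 0.0052 = $16.08
Parking fee: $135.60
Total deductions = $154.57 + $168.56 + $20.76 + $249.15 + $438.78 + $7.59 + $16.08 + $135.60 = $1191.09
Net pay = $3091.45 − $1191.09 = $1900.36

$1900.36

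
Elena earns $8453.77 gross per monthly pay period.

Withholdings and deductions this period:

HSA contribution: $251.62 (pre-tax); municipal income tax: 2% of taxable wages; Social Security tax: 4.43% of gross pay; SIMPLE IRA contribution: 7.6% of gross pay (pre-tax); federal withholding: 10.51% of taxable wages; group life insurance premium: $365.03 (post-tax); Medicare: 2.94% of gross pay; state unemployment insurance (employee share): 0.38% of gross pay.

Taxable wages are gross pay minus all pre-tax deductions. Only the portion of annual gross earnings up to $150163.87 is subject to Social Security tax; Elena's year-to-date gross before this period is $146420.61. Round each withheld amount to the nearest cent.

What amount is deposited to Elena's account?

HSA contribution: $251.62
SIMPLE IRA contribution: $8453.77 × 0.076 = $642.49
Pre-tax total = $251.62 + $642.49 = $894.11
Taxable wages = $8453.77 − $894.11 = $7559.66
Federal withholding: $7559.66 × 0.1051 = $794.52
Municipal income tax: $7559.66 × 0.02 = $151.19
Medicare: $8453.77 × 0.0294 = $248.54
State unemployment insurance (employee share): $8453.77 × 0.0038 = $32.12
Social Security tax: only $150163.87 − $146420.61 = $3743.26 of this check is subject → $3743.26 × 0.0443 = $165.83
Group life insurance premium: $365.03
Total deductions = $251.62 + $642.49 + $794.52 + $151.19 + $248.54 + $32.12 + $165.83 + $365.03 = $2651.34
Net pay = $8453.77 − $2651.34 = $5802.43

$5802.43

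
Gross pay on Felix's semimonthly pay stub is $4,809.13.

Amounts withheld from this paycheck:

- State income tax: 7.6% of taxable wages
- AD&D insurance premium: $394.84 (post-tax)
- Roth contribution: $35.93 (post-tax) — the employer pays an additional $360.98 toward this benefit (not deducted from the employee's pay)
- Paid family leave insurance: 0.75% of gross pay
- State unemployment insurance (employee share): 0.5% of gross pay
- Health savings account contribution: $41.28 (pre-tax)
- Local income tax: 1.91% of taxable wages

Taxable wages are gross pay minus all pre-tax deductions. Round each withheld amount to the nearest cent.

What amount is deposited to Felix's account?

$3,823.53

Health savings account contribution: $41.28
Taxable wages = $4,809.13 − $41.28 = $4,767.85
State income tax: $4,767.85 × 0.076 = $362.36
Local income tax: $4,767.85 × 0.0191 = $91.07
State unemployment insurance (employee share): $4,809.13 × 0.005 = $24.05
Paid family leave insurance: $4,809.13 × 0.0075 = $36.07
Roth contribution: $35.93
AD&D insurance premium: $394.84
(Employer's $360.98 toward Roth contribution is not withheld from the employee.)
Total deductions = $41.28 + $362.36 + $91.07 + $24.05 + $36.07 + $35.93 + $394.84 = $985.60
Net pay = $4,809.13 − $985.60 = $3,823.53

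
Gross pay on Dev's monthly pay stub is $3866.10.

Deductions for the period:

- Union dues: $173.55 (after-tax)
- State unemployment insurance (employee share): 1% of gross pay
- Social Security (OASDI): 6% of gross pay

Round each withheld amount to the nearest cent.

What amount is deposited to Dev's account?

Social Security (OASDI): $3866.10 × 0.06 = $231.97
State unemployment insurance (employee share): $3866.10 × 0.01 = $38.66
Union dues: $173.55
Total deductions = $231.97 + $38.66 + $173.55 = $444.18
Net pay = $3866.10 − $444.18 = $3421.92

$3421.92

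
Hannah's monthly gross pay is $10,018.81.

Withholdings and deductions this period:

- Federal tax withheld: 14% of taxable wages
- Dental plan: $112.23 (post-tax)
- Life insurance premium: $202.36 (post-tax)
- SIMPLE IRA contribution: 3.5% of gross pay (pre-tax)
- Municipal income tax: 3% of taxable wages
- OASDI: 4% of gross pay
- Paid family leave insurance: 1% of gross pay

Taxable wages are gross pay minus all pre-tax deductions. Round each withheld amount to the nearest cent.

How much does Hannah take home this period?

$7,209.04

SIMPLE IRA contribution: $10,018.81 × 0.035 = $350.66
Taxable wages = $10,018.81 − $350.66 = $9,668.15
Federal tax withheld: $9,668.15 × 0.14 = $1,353.54
Municipal income tax: $9,668.15 × 0.03 = $290.04
OASDI: $10,018.81 × 0.04 = $400.75
Paid family leave insurance: $10,018.81 × 0.01 = $100.19
Dental plan: $112.23
Life insurance premium: $202.36
Total deductions = $350.66 + $1,353.54 + $290.04 + $400.75 + $100.19 + $112.23 + $202.36 = $2,809.77
Net pay = $10,018.81 − $2,809.77 = $7,209.04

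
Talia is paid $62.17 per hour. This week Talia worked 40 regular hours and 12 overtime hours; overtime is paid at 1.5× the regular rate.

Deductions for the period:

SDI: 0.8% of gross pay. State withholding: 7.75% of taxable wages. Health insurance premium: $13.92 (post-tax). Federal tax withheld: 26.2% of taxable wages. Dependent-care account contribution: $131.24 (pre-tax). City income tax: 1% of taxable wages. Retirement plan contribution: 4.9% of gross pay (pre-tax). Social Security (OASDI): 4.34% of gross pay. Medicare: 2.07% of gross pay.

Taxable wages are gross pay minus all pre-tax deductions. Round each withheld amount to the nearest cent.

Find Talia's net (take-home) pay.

Regular pay: 40 × $62.17 = $2486.80
Overtime pay: 12 × $62.17 × 1.5 = $1119.06
Gross pay = $2486.80 + $1119.06 = $3605.86
Retirement plan contribution: $3605.86 × 0.049 = $176.69
Dependent-care account contribution: $131.24
Pre-tax total = $176.69 + $131.24 = $307.93
Taxable wages = $3605.86 − $307.93 = $3297.93
City income tax: $3297.93 × 0.01 = $32.98
State withholding: $3297.93 × 0.0775 = $255.59
Federal tax withheld: $3297.93 × 0.262 = $864.06
SDI: $3605.86 × 0.008 = $28.85
Social Security (OASDI): $3605.86 × 0.0434 = $156.49
Medicare: $3605.86 × 0.0207 = $74.64
Health insurance premium: $13.92
Total deductions = $176.69 + $131.24 + $32.98 + $255.59 + $864.06 + $28.85 + $156.49 + $74.64 + $13.92 = $1734.46
Net pay = $3605.86 − $1734.46 = $1871.40

$1871.40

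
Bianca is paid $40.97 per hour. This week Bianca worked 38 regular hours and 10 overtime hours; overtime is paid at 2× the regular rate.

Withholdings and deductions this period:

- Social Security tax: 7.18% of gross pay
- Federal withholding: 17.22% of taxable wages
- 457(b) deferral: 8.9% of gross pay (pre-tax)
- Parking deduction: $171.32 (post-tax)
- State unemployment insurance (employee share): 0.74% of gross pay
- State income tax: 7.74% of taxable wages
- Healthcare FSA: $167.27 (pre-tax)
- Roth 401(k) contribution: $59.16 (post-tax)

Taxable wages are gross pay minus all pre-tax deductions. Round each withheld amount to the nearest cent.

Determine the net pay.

Regular pay: 38 × $40.97 = $1556.86
Overtime pay: 10 × $40.97 × 2 = $819.40
Gross pay = $1556.86 + $819.40 = $2376.26
457(b) deferral: $2376.26 × 0.089 = $211.49
Healthcare FSA: $167.27
Pre-tax total = $211.49 + $167.27 = $378.76
Taxable wages = $2376.26 − $378.76 = $1997.50
State income tax: $1997.50 × 0.0774 = $154.61
Federal withholding: $1997.50 × 0.1722 = $343.97
State unemployment insurance (employee share): $2376.26 × 0.0074 = $17.58
Social Security tax: $2376.26 × 0.0718 = $170.62
Parking deduction: $171.32
Roth 401(k) contribution: $59.16
Total deductions = $211.49 + $167.27 + $154.61 + $343.97 + $17.58 + $170.62 + $171.32 + $59.16 = $1296.02
Net pay = $2376.26 − $1296.02 = $1080.24

$1080.24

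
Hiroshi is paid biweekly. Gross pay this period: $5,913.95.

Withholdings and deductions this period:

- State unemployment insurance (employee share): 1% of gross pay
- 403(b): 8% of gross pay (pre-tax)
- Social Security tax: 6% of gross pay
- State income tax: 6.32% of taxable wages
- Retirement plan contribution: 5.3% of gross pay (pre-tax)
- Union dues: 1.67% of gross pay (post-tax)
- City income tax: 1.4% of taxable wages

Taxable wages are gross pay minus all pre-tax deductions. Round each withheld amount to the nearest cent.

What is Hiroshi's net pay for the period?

403(b): $5,913.95 × 0.08 = $473.12
Retirement plan contribution: $5,913.95 × 0.053 = $313.44
Pre-tax total = $473.12 + $313.44 = $786.56
Taxable wages = $5,913.95 − $786.56 = $5,127.39
City income tax: $5,127.39 × 0.014 = $71.78
State income tax: $5,127.39 × 0.0632 = $324.05
State unemployment insurance (employee share): $5,913.95 × 0.01 = $59.14
Social Security tax: $5,913.95 × 0.06 = $354.84
Union dues: $5,913.95 × 0.0167 = $98.76
Total deductions = $473.12 + $313.44 + $71.78 + $324.05 + $59.14 + $354.84 + $98.76 = $1,695.13
Net pay = $5,913.95 − $1,695.13 = $4,218.82

$4,218.82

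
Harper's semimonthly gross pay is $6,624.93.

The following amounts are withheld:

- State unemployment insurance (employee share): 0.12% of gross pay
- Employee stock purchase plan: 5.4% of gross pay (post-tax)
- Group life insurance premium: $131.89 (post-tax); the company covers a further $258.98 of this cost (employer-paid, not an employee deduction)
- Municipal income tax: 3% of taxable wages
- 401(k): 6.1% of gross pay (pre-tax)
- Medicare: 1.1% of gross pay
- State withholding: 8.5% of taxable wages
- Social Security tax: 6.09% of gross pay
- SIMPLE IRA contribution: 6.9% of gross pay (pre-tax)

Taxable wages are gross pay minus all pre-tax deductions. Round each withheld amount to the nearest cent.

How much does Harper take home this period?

$4,126.95

401(k): $6,624.93 × 0.061 = $404.12
SIMPLE IRA contribution: $6,624.93 × 0.069 = $457.12
Pre-tax total = $404.12 + $457.12 = $861.24
Taxable wages = $6,624.93 − $861.24 = $5,763.69
State withholding: $5,763.69 × 0.085 = $489.91
Municipal income tax: $5,763.69 × 0.03 = $172.91
Medicare: $6,624.93 × 0.011 = $72.87
State unemployment insurance (employee share): $6,624.93 × 0.0012 = $7.95
Social Security tax: $6,624.93 × 0.0609 = $403.46
Employee stock purchase plan: $6,624.93 × 0.054 = $357.75
Group life insurance premium: $131.89
(Employer's $258.98 toward group life insurance premium is not withheld from the employee.)
Total deductions = $404.12 + $457.12 + $489.91 + $172.91 + $72.87 + $7.95 + $403.46 + $357.75 + $131.89 = $2,497.98
Net pay = $6,624.93 − $2,497.98 = $4,126.95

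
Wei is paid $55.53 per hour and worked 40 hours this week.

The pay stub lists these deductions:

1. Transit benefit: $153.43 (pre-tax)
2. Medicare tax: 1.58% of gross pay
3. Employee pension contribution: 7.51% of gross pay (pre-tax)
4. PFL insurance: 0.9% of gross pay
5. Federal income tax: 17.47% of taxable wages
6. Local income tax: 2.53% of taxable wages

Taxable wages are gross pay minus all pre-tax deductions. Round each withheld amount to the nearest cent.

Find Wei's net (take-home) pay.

Gross pay: 40 × $55.53 = $2,221.20
Employee pension contribution: $2,221.20 × 0.0751 = $166.81
Transit benefit: $153.43
Pre-tax total = $166.81 + $153.43 = $320.24
Taxable wages = $2,221.20 − $320.24 = $1,900.96
Federal income tax: $1,900.96 × 0.1747 = $332.10
Local income tax: $1,900.96 × 0.0253 = $48.09
Medicare tax: $2,221.20 × 0.0158 = $35.09
PFL insurance: $2,221.20 × 0.009 = $19.99
Total deductions = $166.81 + $153.43 + $332.10 + $48.09 + $35.09 + $19.99 = $755.51
Net pay = $2,221.20 − $755.51 = $1,465.69

$1,465.69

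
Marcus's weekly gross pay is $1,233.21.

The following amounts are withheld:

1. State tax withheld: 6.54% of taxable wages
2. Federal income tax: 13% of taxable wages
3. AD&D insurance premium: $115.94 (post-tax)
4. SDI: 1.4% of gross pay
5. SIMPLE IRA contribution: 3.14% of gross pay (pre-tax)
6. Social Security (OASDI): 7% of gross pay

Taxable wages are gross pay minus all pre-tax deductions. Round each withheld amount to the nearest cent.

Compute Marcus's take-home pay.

SIMPLE IRA contribution: $1,233.21 × 0.0314 = $38.72
Taxable wages = $1,233.21 − $38.72 = $1,194.49
State tax withheld: $1,194.49 × 0.0654 = $78.12
Federal income tax: $1,194.49 × 0.13 = $155.28
SDI: $1,233.21 × 0.014 = $17.26
Social Security (OASDI): $1,233.21 × 0.07 = $86.32
AD&D insurance premium: $115.94
Total deductions = $38.72 + $78.12 + $155.28 + $17.26 + $86.32 + $115.94 = $491.64
Net pay = $1,233.21 − $491.64 = $741.57

$741.57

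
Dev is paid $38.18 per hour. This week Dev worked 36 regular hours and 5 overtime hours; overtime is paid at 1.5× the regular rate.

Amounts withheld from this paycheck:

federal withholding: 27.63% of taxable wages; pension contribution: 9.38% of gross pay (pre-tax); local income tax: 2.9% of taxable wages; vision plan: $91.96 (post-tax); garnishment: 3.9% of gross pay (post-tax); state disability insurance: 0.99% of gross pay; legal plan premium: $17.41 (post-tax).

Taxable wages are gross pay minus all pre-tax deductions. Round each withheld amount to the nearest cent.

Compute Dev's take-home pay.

$854.97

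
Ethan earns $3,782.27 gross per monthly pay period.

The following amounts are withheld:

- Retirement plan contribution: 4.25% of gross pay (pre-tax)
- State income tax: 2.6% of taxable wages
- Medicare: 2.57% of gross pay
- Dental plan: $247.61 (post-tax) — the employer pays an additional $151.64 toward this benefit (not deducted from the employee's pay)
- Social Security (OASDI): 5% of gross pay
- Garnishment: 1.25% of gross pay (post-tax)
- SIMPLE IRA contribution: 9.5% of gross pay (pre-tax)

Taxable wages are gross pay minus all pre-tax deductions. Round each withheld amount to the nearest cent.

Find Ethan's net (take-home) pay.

SIMPLE IRA contribution: $3,782.27 × 0.095 = $359.32
Retirement plan contribution: $3,782.27 × 0.0425 = $160.75
Pre-tax total = $359.32 + $160.75 = $520.07
Taxable wages = $3,782.27 − $520.07 = $3,262.20
State income tax: $3,262.20 × 0.026 = $84.82
Medicare: $3,782.27 × 0.0257 = $97.20
Social Security (OASDI): $3,782.27 × 0.05 = $189.11
Garnishment: $3,782.27 × 0.0125 = $47.28
Dental plan: $247.61
(Employer's $151.64 toward dental plan is not withheld from the employee.)
Total deductions = $359.32 + $160.75 + $84.82 + $97.20 + $189.11 + $47.28 + $247.61 = $1,186.09
Net pay = $3,782.27 − $1,186.09 = $2,596.18

$2,596.18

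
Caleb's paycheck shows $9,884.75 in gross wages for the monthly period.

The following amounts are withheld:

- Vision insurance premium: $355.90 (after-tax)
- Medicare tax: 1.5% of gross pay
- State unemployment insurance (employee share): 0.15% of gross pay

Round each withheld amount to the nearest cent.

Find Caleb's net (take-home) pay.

$9,365.75

Medicare tax: $9,884.75 × 0.015 = $148.27
State unemployment insurance (employee share): $9,884.75 × 0.0015 = $14.83
Vision insurance premium: $355.90
Total deductions = $148.27 + $14.83 + $355.90 = $519.00
Net pay = $9,884.75 − $519.00 = $9,365.75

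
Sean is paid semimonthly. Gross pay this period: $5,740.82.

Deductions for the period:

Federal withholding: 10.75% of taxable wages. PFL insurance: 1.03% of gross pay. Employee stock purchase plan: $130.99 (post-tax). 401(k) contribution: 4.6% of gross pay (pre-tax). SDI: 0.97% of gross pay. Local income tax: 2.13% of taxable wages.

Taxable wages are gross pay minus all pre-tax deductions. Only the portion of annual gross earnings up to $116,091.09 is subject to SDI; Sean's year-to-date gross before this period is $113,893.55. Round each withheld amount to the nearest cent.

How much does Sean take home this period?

$4,559.90

401(k) contribution: $5,740.82 × 0.046 = $264.08
Taxable wages = $5,740.82 − $264.08 = $5,476.74
Federal withholding: $5,476.74 × 0.1075 = $588.75
Local income tax: $5,476.74 × 0.0213 = $116.65
SDI: only $116,091.09 − $113,893.55 = $2,197.54 of this check is subject → $2,197.54 × 0.0097 = $21.32
PFL insurance: $5,740.82 × 0.0103 = $59.13
Employee stock purchase plan: $130.99
Total deductions = $264.08 + $588.75 + $116.65 + $21.32 + $59.13 + $130.99 = $1,180.92
Net pay = $5,740.82 − $1,180.92 = $4,559.90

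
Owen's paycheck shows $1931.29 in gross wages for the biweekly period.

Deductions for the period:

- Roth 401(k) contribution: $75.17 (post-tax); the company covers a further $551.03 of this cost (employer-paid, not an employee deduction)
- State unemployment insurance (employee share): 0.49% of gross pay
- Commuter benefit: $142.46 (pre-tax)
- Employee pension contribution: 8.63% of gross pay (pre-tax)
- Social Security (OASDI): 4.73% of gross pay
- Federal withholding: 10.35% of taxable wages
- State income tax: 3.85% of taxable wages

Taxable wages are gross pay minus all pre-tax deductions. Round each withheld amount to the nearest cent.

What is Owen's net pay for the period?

Employee pension contribution: $1931.29 × 0.0863 = $166.67
Commuter benefit: $142.46
Pre-tax total = $166.67 + $142.46 = $309.13
Taxable wages = $1931.29 − $309.13 = $1622.16
Federal withholding: $1622.16 × 0.1035 = $167.89
State income tax: $1622.16 × 0.0385 = $62.45
Social Security (OASDI): $1931.29 × 0.0473 = $91.35
State unemployment insurance (employee share): $1931.29 × 0.0049 = $9.46
Roth 401(k) contribution: $75.17
(Employer's $551.03 toward Roth 401(k) contribution is not withheld from the employee.)
Total deductions = $166.67 + $142.46 + $167.89 + $62.45 + $91.35 + $9.46 + $75.17 = $715.45
Net pay = $1931.29 − $715.45 = $1215.84

$1215.84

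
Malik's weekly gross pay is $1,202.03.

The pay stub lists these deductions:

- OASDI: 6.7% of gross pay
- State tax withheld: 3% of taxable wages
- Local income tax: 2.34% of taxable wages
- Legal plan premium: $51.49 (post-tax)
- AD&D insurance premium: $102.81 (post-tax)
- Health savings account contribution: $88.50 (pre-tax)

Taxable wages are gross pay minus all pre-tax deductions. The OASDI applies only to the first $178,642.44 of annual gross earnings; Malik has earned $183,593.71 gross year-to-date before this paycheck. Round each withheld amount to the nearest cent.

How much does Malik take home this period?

Health savings account contribution: $88.50
Taxable wages = $1,202.03 − $88.50 = $1,113.53
Local income tax: $1,113.53 × 0.0234 = $26.06
State tax withheld: $1,113.53 × 0.03 = $33.41
OASDI: annual cap $178,642.44 already reached (YTD $183,593.71), so $0.00
AD&D insurance premium: $102.81
Legal plan premium: $51.49
Total deductions = $88.50 + $26.06 + $33.41 + $0.00 + $102.81 + $51.49 = $302.27
Net pay = $1,202.03 − $302.27 = $899.76

$899.76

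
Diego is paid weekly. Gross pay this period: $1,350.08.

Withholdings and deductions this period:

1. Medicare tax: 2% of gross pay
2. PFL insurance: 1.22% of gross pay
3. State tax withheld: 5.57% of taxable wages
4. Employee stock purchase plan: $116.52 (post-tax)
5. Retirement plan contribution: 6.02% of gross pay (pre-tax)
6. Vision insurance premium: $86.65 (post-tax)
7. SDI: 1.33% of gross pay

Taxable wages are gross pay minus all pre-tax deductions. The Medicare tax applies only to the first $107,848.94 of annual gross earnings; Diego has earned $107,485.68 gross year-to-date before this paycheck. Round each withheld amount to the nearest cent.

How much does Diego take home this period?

$953.27

Retirement plan contribution: $1,350.08 × 0.0602 = $81.27
Taxable wages = $1,350.08 − $81.27 = $1,268.81
State tax withheld: $1,268.81 × 0.0557 = $70.67
PFL insurance: $1,350.08 × 0.0122 = $16.47
Medicare tax: only $107,848.94 − $107,485.68 = $363.26 of this check is subject → $363.26 × 0.02 = $7.27
SDI: $1,350.08 × 0.0133 = $17.96
Employee stock purchase plan: $116.52
Vision insurance premium: $86.65
Total deductions = $81.27 + $70.67 + $16.47 + $7.27 + $17.96 + $116.52 + $86.65 = $396.81
Net pay = $1,350.08 − $396.81 = $953.27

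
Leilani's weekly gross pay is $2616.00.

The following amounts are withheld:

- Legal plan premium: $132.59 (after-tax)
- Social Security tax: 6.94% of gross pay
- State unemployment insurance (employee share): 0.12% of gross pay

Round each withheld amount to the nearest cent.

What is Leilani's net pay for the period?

State unemployment insurance (employee share): $2616.00 × 0.0012 = $3.14
Social Security tax: $2616.00 × 0.0694 = $181.55
Legal plan premium: $132.59
Total deductions = $3.14 + $181.55 + $132.59 = $317.28
Net pay = $2616.00 − $317.28 = $2298.72

$2298.72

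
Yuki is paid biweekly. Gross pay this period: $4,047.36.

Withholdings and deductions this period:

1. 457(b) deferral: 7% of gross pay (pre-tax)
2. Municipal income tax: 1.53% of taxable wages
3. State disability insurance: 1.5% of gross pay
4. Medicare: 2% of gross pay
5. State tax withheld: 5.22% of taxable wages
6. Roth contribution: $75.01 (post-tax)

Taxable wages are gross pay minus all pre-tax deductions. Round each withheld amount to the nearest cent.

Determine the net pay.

457(b) deferral: $4,047.36 × 0.07 = $283.32
Taxable wages = $4,047.36 − $283.32 = $3,764.04
Municipal income tax: $3,764.04 × 0.0153 = $57.59
State tax withheld: $3,764.04 × 0.0522 = $196.48
Medicare: $4,047.36 × 0.02 = $80.95
State disability insurance: $4,047.36 × 0.015 = $60.71
Roth contribution: $75.01
Total deductions = $283.32 + $57.59 + $196.48 + $80.95 + $60.71 + $75.01 = $754.06
Net pay = $4,047.36 − $754.06 = $3,293.30

$3,293.30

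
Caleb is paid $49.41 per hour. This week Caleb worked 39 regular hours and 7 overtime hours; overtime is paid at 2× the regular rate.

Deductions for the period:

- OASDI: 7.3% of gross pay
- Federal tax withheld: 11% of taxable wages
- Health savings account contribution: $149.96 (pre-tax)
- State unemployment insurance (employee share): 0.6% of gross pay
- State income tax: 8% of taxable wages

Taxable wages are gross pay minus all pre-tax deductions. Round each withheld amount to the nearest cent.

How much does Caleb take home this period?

$1,792.83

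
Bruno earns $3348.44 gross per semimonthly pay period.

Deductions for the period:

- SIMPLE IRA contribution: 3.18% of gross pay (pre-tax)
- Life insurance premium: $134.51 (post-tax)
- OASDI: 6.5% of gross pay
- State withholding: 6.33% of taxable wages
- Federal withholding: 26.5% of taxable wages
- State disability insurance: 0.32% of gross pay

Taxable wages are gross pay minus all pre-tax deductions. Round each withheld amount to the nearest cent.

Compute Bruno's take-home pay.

$1814.74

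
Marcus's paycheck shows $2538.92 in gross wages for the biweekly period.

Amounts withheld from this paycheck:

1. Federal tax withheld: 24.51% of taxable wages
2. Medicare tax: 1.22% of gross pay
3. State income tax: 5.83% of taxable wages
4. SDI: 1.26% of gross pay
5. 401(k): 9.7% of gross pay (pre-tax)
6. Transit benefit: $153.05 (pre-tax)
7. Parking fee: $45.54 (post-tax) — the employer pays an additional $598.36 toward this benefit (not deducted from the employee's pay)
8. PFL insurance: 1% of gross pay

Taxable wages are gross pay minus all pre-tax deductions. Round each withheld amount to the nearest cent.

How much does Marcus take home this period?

Transit benefit: $153.05
401(k): $2538.92 × 0.097 = $246.28
Pre-tax total = $153.05 + $246.28 = $399.33
Taxable wages = $2538.92 − $399.33 = $2139.59
State income tax: $2139.59 × 0.0583 = $124.74
Federal tax withheld: $2139.59 × 0.2451 = $524.41
SDI: $2538.92 × 0.0126 = $31.99
Medicare tax: $2538.92 × 0.0122 = $30.97
PFL insurance: $2538.92 × 0.01 = $25.39
Parking fee: $45.54
(Employer's $598.36 toward parking fee is not withheld from the employee.)
Total deductions = $153.05 + $246.28 + $124.74 + $524.41 + $31.99 + $30.97 + $25.39 + $45.54 = $1182.37
Net pay = $2538.92 − $1182.37 = $1356.55

$1356.55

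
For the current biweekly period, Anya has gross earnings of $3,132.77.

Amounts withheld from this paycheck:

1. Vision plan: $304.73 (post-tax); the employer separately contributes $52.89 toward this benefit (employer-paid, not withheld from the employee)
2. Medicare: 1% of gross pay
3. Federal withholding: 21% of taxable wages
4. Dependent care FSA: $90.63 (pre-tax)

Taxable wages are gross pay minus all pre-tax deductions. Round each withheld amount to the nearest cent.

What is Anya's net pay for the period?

$2,067.23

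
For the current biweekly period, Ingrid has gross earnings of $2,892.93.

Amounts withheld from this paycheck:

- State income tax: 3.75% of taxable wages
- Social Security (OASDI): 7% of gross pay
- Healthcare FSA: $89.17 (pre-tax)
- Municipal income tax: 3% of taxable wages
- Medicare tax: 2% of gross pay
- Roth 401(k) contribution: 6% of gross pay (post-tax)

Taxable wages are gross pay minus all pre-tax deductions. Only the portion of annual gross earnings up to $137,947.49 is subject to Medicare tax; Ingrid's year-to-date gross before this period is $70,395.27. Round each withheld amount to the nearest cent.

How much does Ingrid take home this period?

$2,180.56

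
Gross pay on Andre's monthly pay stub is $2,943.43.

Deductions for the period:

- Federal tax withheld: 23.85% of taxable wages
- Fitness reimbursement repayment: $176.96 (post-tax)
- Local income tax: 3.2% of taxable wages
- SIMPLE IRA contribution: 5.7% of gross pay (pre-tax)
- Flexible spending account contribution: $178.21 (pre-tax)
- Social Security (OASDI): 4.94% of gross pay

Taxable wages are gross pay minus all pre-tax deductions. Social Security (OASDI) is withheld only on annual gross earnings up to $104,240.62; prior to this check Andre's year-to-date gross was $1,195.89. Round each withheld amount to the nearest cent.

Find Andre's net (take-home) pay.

$1,572.46

SIMPLE IRA contribution: $2,943.43 × 0.057 = $167.78
Flexible spending account contribution: $178.21
Pre-tax total = $167.78 + $178.21 = $345.99
Taxable wages = $2,943.43 − $345.99 = $2,597.44
Local income tax: $2,597.44 × 0.032 = $83.12
Federal tax withheld: $2,597.44 × 0.2385 = $619.49
Social Security (OASDI): cap not yet reached, full $2,943.43 is subject → $2,943.43 × 0.0494 = $145.41
Fitness reimbursement repayment: $176.96
Total deductions = $167.78 + $178.21 + $83.12 + $619.49 + $145.41 + $176.96 = $1,370.97
Net pay = $2,943.43 − $1,370.97 = $1,572.46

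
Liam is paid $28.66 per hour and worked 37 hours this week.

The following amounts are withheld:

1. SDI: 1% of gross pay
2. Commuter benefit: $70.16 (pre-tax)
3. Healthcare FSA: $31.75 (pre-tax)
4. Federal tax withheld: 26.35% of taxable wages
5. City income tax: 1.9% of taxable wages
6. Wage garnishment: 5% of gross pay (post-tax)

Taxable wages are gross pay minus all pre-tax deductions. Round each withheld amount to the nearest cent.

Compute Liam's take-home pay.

$624.11

Gross pay: 37 × $28.66 = $1,060.42
Commuter benefit: $70.16
Healthcare FSA: $31.75
Pre-tax total = $70.16 + $31.75 = $101.91
Taxable wages = $1,060.42 − $101.91 = $958.51
Federal tax withheld: $958.51 × 0.2635 = $252.57
City income tax: $958.51 × 0.019 = $18.21
SDI: $1,060.42 × 0.01 = $10.60
Wage garnishment: $1,060.42 × 0.05 = $53.02
Total deductions = $70.16 + $31.75 + $252.57 + $18.21 + $10.60 + $53.02 = $436.31
Net pay = $1,060.42 − $436.31 = $624.11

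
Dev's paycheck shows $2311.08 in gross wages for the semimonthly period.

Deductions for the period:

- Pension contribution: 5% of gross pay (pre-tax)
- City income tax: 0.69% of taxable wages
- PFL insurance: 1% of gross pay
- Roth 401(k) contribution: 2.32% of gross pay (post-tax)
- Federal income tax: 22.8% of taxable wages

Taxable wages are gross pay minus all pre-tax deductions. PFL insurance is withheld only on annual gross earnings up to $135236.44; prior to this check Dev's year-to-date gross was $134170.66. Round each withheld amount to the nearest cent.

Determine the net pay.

$1615.52

Pension contribution: $2311.08 × 0.05 = $115.55
Taxable wages = $2311.08 − $115.55 = $2195.53
City income tax: $2195.53 × 0.0069 = $15.15
Federal income tax: $2195.53 × 0.228 = $500.58
PFL insurance: only $135236.44 − $134170.66 = $1065.78 of this check is subject → $1065.78 × 0.01 = $10.66
Roth 401(k) contribution: $2311.08 × 0.0232 = $53.62
Total deductions = $115.55 + $15.15 + $500.58 + $10.66 + $53.62 = $695.56
Net pay = $2311.08 − $695.56 = $1615.52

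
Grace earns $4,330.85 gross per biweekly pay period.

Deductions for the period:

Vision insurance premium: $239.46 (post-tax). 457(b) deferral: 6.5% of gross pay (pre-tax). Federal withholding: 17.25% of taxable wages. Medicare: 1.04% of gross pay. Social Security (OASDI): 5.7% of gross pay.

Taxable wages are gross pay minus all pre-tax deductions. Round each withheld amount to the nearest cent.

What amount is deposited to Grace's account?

$2,819.47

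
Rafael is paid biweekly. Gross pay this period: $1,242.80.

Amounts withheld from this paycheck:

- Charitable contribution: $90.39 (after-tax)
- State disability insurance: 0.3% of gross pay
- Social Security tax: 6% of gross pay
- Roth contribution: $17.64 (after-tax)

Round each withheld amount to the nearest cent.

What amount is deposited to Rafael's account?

$1,056.47

Social Security tax: $1,242.80 × 0.06 = $74.57
State disability insurance: $1,242.80 × 0.003 = $3.73
Roth contribution: $17.64
Charitable contribution: $90.39
Total deductions = $74.57 + $3.73 + $17.64 + $90.39 = $186.33
Net pay = $1,242.80 − $186.33 = $1,056.47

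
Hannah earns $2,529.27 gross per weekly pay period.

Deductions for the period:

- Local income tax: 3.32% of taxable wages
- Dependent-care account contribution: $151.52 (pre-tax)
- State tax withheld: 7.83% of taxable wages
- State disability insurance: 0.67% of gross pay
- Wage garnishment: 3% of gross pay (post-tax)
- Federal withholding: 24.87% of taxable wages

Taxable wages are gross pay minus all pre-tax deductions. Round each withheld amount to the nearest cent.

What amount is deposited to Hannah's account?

Dependent-care account contribution: $151.52
Taxable wages = $2,529.27 − $151.52 = $2,377.75
State tax withheld: $2,377.75 × 0.0783 = $186.18
Federal withholding: $2,377.75 × 0.2487 = $591.35
Local income tax: $2,377.75 × 0.0332 = $78.94
State disability insurance: $2,529.27 × 0.0067 = $16.95
Wage garnishment: $2,529.27 × 0.03 = $75.88
Total deductions = $151.52 + $186.18 + $591.35 + $78.94 + $16.95 + $75.88 = $1,100.82
Net pay = $2,529.27 − $1,100.82 = $1,428.45

$1,428.45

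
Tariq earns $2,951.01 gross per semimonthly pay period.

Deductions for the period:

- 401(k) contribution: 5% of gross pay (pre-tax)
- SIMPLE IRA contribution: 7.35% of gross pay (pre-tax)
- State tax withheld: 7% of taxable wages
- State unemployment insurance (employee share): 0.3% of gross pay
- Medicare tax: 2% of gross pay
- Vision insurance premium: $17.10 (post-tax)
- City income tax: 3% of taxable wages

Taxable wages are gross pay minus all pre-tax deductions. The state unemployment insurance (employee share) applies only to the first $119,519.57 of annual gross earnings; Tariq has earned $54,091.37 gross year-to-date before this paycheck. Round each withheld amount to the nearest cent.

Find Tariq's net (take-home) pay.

$2,242.93

401(k) contribution: $2,951.01 × 0.05 = $147.55
SIMPLE IRA contribution: $2,951.01 × 0.0735 = $216.90
Pre-tax total = $147.55 + $216.90 = $364.45
Taxable wages = $2,951.01 − $364.45 = $2,586.56
City income tax: $2,586.56 × 0.03 = $77.60
State tax withheld: $2,586.56 × 0.07 = $181.06
Medicare tax: $2,951.01 × 0.02 = $59.02
State unemployment insurance (employee share): cap not yet reached, full $2,951.01 is subject → $2,951.01 × 0.003 = $8.85
Vision insurance premium: $17.10
Total deductions = $147.55 + $216.90 + $77.60 + $181.06 + $59.02 + $8.85 + $17.10 = $708.08
Net pay = $2,951.01 − $708.08 = $2,242.93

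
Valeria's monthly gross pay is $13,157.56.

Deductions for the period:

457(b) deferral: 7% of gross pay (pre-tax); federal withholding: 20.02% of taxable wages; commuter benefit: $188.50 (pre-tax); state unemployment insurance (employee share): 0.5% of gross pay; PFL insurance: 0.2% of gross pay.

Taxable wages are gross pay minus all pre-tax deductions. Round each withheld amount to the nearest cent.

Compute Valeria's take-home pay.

457(b) deferral: $13,157.56 × 0.07 = $921.03
Commuter benefit: $188.50
Pre-tax total = $921.03 + $188.50 = $1,109.53
Taxable wages = $13,157.56 − $1,109.53 = $12,048.03
Federal withholding: $12,048.03 × 0.2002 = $2,412.02
PFL insurance: $13,157.56 × 0.002 = $26.32
State unemployment insurance (employee share): $13,157.56 × 0.005 = $65.79
Total deductions = $921.03 + $188.50 + $2,412.02 + $26.32 + $65.79 = $3,613.66
Net pay = $13,157.56 − $3,613.66 = $9,543.90

$9,543.90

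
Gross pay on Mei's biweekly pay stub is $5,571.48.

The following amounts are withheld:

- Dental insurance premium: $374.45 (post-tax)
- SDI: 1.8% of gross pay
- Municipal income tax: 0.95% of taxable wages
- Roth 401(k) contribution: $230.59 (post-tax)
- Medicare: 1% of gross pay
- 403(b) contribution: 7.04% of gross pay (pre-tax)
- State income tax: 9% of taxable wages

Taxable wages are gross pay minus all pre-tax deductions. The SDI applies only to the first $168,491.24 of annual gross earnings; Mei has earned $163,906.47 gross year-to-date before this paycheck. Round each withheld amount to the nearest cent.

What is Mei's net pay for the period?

403(b) contribution: $5,571.48 × 0.0704 = $392.23
Taxable wages = $5,571.48 − $392.23 = $5,179.25
Municipal income tax: $5,179.25 × 0.0095 = $49.20
State income tax: $5,179.25 × 0.09 = $466.13
Medicare: $5,571.48 × 0.01 = $55.71
SDI: only $168,491.24 − $163,906.47 = $4,584.77 of this check is subject → $4,584.77 × 0.018 = $82.53
Roth 401(k) contribution: $230.59
Dental insurance premium: $374.45
Total deductions = $392.23 + $49.20 + $466.13 + $55.71 + $82.53 + $230.59 + $374.45 = $1,650.84
Net pay = $5,571.48 − $1,650.84 = $3,920.64

$3,920.64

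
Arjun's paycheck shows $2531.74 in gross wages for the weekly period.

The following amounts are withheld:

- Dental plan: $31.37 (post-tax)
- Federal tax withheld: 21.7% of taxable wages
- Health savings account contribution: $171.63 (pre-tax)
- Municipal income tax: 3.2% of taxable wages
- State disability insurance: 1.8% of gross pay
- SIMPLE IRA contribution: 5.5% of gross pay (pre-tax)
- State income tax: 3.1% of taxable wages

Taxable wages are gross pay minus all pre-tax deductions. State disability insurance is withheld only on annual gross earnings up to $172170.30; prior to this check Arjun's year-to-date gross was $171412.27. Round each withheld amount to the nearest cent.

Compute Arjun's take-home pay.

SIMPLE IRA contribution: $2531.74 × 0.055 = $139.25
Health savings account contribution: $171.63
Pre-tax total = $139.25 + $171.63 = $310.88
Taxable wages = $2531.74 − $310.88 = $2220.86
Municipal income tax: $2220.86 × 0.032 = $71.07
State income tax: $2220.86 × 0.031 = $68.85
Federal tax withheld: $2220.86 × 0.217 = $481.93
State disability insurance: only $172170.30 − $171412.27 = $758.03 of this check is subject → $758.03 × 0.018 = $13.64
Dental plan: $31.37
Total deductions = $139.25 + $171.63 + $71.07 + $68.85 + $481.93 + $13.64 + $31.37 = $977.74
Net pay = $2531.74 − $977.74 = $1554.00

$1554.00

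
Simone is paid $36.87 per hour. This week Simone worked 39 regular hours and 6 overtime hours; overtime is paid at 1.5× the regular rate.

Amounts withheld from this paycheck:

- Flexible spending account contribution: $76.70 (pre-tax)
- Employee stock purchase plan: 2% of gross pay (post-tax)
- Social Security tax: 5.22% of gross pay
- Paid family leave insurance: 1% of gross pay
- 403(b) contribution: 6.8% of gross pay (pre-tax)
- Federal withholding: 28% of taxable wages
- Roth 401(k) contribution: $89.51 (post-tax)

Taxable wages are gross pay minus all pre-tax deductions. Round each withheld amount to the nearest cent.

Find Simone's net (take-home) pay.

Regular pay: 39 × $36.87 = $1437.93
Overtime pay: 6 × $36.87 × 1.5 = $331.83
Gross pay = $1437.93 + $331.83 = $1769.76
403(b) contribution: $1769.76 × 0.068 = $120.34
Flexible spending account contribution: $76.70
Pre-tax total = $120.34 + $76.70 = $197.04
Taxable wages = $1769.76 − $197.04 = $1572.72
Federal withholding: $1572.72 × 0.28 = $440.36
Social Security tax: $1769.76 × 0.0522 = $92.38
Paid family leave insurance: $1769.76 × 0.01 = $17.70
Roth 401(k) contribution: $89.51
Employee stock purchase plan: $1769.76 × 0.02 = $35.40
Total deductions = $120.34 + $76.70 + $440.36 + $92.38 + $17.70 + $89.51 + $35.40 = $872.39
Net pay = $1769.76 − $872.39 = $897.37

$897.37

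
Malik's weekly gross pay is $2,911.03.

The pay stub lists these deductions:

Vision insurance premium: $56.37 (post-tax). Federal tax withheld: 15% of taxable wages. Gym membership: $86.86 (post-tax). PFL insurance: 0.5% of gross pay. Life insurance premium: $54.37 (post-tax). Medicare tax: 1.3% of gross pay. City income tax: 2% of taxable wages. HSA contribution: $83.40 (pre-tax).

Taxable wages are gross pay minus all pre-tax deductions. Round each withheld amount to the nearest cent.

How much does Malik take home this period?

$2,096.94

HSA contribution: $83.40
Taxable wages = $2,911.03 − $83.40 = $2,827.63
Federal tax withheld: $2,827.63 × 0.15 = $424.14
City income tax: $2,827.63 × 0.02 = $56.55
PFL insurance: $2,911.03 × 0.005 = $14.56
Medicare tax: $2,911.03 × 0.013 = $37.84
Gym membership: $86.86
Vision insurance premium: $56.37
Life insurance premium: $54.37
Total deductions = $83.40 + $424.14 + $56.55 + $14.56 + $37.84 + $86.86 + $56.37 + $54.37 = $814.09
Net pay = $2,911.03 − $814.09 = $2,096.94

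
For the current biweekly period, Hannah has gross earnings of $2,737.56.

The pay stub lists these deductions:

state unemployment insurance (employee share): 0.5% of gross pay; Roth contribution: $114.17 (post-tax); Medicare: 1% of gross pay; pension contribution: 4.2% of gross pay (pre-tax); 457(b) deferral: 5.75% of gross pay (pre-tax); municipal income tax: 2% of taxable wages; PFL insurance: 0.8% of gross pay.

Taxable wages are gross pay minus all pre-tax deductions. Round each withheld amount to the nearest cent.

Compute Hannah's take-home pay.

Pension contribution: $2,737.56 × 0.042 = $114.98
457(b) deferral: $2,737.56 × 0.0575 = $157.41
Pre-tax total = $114.98 + $157.41 = $272.39
Taxable wages = $2,737.56 − $272.39 = $2,465.17
Municipal income tax: $2,465.17 × 0.02 = $49.30
State unemployment insurance (employee share): $2,737.56 × 0.005 = $13.69
PFL insurance: $2,737.56 × 0.008 = $21.90
Medicare: $2,737.56 × 0.01 = $27.38
Roth contribution: $114.17
Total deductions = $114.98 + $157.41 + $49.30 + $13.69 + $21.90 + $27.38 + $114.17 = $498.83
Net pay = $2,737.56 − $498.83 = $2,238.73

$2,238.73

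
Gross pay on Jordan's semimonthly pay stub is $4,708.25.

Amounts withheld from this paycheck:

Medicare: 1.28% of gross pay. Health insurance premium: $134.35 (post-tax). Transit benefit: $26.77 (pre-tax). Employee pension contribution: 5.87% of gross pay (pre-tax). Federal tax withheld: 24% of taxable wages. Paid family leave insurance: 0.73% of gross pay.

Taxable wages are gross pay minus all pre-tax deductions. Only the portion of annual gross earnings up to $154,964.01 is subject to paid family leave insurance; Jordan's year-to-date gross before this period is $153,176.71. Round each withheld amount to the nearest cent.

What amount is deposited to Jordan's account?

Transit benefit: $26.77
Employee pension contribution: $4,708.25 × 0.0587 = $276.37
Pre-tax total = $26.77 + $276.37 = $303.14
Taxable wages = $4,708.25 − $303.14 = $4,405.11
Federal tax withheld: $4,405.11 × 0.24 = $1,057.23
Paid family leave insurance: only $154,964.01 − $153,176.71 = $1,787.30 of this check is subject → $1,787.30 × 0.0073 = $13.05
Medicare: $4,708.25 × 0.0128 = $60.27
Health insurance premium: $134.35
Total deductions = $26.77 + $276.37 + $1,057.23 + $13.05 + $60.27 + $134.35 = $1,568.04
Net pay = $4,708.25 − $1,568.04 = $3,140.21

$3,140.21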